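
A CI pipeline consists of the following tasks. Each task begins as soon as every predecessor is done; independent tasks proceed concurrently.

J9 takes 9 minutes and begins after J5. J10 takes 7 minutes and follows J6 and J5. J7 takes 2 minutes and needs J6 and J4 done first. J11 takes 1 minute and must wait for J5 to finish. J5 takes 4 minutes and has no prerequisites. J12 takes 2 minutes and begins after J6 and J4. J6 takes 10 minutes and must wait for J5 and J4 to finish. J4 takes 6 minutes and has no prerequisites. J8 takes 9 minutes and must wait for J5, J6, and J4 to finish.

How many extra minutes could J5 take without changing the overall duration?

J4→J6→J8 = 6+10+9 = 25 sets the makespan at 25 minutes.
Longest path through J5: 23 minutes (earliest finish 4, latest finish 6).
So J5 can slip 6 − 4 = 2 minutes.

2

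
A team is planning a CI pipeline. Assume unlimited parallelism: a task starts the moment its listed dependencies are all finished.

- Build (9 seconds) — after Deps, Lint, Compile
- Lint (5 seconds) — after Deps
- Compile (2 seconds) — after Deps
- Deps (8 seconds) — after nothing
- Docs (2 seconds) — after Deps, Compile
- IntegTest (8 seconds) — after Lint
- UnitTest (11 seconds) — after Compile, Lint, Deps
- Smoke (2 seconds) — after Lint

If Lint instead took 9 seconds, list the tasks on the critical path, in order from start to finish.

Deps, Lint, UnitTest

As given, the longest chain is Deps→Lint→UnitTest = 8+5+11 = 24, so the finish is 24 seconds.
Lint is on the critical path; changing it to 9 makes that path 28 seconds.
No other chain overtakes it, so the finish is 28 seconds.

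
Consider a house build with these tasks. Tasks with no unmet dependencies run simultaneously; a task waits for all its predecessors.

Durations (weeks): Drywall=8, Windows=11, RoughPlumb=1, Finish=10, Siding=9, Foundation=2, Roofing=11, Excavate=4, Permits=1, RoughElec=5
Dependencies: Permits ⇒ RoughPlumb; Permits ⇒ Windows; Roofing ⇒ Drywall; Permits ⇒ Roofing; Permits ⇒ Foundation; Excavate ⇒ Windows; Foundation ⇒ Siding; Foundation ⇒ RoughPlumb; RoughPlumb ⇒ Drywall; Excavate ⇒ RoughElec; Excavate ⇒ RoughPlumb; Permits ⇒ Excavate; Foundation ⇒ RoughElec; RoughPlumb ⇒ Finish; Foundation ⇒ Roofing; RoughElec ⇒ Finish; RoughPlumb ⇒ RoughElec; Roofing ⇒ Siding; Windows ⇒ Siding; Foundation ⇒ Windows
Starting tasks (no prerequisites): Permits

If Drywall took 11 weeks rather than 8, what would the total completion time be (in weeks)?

Actual critical path: Permits→Excavate→Windows→Siding = 1+4+11+9 = 25 ⇒ 25 weeks.
The longest path through Drywall is only 22 weeks, so Drywall has float 3.
The critical path is still Permits→Excavate→Windows→Siding; finish is now 25 weeks.

25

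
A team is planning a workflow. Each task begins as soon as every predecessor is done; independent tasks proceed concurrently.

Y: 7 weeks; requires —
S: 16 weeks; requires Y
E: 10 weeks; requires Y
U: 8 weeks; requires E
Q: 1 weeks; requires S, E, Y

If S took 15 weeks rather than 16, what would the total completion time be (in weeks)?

The binding path is Y→E→U = 7+10+8 = 25; finish at 25 weeks.
S has 1 week of float (longest path through it is 24).
That remains the longest chain; total 25 weeks.

25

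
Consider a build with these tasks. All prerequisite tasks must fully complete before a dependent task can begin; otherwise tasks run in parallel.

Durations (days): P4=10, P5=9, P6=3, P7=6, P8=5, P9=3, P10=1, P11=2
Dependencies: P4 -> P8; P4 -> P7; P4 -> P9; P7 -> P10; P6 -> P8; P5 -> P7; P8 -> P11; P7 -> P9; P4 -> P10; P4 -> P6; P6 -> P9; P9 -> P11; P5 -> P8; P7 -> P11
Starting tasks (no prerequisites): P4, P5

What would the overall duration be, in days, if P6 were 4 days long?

21

As given, the longest chain is P4→P7→P9→P11 = 10+6+3+2 = 21, so the finish is 21 days.
The longest path through P6 is only 20 days, so P6 has float 1.
New critical path: P4→P6→P8→P11 = 10+4+5+2 = 21 ⇒ 21 days.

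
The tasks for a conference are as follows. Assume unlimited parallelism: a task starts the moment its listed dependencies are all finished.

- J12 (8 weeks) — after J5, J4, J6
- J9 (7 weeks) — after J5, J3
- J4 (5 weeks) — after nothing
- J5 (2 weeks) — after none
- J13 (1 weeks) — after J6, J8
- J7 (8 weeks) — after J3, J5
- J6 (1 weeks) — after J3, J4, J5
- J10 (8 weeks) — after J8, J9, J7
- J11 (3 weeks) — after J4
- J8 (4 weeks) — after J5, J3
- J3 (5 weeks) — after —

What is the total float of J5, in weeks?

Critical path: J3→J7→J10 = 5+8+8 = 21, so the finish is 21 weeks.
The longest chain containing J5 totals 18 weeks.
Slack of J5 = 3 − 0 = 3 weeks.

3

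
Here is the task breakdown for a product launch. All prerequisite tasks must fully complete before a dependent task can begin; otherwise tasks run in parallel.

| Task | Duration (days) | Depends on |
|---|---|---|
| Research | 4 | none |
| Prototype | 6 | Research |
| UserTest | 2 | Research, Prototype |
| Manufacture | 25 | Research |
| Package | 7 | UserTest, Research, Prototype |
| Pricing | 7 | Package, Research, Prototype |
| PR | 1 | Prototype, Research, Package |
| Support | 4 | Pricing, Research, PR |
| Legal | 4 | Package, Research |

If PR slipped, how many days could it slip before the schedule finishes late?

The longest chain is Research→Prototype→UserTest→Package→Pricing→Support = 4+6+2+7+7+4 = 30; overall finish 30 days.
PR finishes as early as 20 and must finish by 26.
Slack of PR = 25 − 19 = 6 days.

6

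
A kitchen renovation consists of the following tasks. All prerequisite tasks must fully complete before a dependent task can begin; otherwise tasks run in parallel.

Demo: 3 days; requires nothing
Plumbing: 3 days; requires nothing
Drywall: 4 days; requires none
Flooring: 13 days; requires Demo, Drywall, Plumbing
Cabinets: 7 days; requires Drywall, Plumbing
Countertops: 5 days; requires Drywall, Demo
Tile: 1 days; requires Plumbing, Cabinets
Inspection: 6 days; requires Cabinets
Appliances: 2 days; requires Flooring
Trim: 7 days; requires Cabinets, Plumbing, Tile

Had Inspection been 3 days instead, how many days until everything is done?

Actual critical path: Drywall→Flooring→Appliances = 4+13+2 = 19 ⇒ 19 days.
The longest path through Inspection is only 17 days, so Inspection has float 2.
That remains the longest chain; total 19 days.

19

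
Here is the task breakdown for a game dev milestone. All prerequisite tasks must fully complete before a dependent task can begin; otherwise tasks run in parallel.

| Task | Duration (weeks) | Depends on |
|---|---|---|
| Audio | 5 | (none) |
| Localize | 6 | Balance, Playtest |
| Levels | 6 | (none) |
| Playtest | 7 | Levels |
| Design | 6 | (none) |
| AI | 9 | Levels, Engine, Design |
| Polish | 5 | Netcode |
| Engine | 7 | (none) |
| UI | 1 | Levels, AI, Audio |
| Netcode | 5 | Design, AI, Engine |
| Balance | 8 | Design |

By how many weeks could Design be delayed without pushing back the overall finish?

The longest chain is Engine→AI→Netcode→Polish = 7+9+5+5 = 26; overall finish 26 weeks.
The longest chain containing Design totals 25 weeks.
Slack of Design = 1 − 0 = 1 week.

1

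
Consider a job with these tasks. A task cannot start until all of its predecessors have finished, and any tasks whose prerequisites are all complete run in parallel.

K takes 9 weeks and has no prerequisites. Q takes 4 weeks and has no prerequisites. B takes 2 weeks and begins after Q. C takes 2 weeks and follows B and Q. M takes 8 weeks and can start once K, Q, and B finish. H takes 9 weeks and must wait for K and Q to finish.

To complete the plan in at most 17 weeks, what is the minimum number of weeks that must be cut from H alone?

1

Current finish: 18 weeks; target: 17.
H is on every critical path, so each week cut from H cuts the finish by one (this holds down to a finish of 17).
Need 18 − 17 = 1 week off H → H becomes 8 weeks, finish becomes 17.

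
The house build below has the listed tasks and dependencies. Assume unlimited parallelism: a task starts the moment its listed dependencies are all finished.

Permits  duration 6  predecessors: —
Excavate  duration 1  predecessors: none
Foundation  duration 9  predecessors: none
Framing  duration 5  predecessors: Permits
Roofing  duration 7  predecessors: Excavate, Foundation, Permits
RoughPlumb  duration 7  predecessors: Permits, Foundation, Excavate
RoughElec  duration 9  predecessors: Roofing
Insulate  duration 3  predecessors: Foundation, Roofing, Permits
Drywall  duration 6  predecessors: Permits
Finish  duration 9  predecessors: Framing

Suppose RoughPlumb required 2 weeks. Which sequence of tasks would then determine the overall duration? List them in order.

Foundation, Roofing, RoughElec

Actual critical path: Foundation→Roofing→RoughElec = 9+7+9 = 25 ⇒ 25 weeks.
RoughPlumb has 9 weeks of float (longest path through it is 16).
That remains the longest chain; total 25 weeks.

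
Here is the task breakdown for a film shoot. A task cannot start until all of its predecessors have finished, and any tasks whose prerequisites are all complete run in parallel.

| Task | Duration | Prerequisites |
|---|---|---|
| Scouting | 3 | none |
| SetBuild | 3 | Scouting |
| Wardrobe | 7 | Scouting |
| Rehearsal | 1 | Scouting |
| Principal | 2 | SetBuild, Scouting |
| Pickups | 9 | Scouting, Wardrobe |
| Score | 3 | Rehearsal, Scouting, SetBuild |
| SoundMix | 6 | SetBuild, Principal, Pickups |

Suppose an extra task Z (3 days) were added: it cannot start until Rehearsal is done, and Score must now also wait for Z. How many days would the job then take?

Originally the job takes 25 days.
With Z inserted, Score now waits for max(Rehearsal, Scouting, SetBuild, Z).
New critical path: Scouting→Wardrobe→Pickups→SoundMix = 3+7+9+6 = 25 ⇒ 25 days.

25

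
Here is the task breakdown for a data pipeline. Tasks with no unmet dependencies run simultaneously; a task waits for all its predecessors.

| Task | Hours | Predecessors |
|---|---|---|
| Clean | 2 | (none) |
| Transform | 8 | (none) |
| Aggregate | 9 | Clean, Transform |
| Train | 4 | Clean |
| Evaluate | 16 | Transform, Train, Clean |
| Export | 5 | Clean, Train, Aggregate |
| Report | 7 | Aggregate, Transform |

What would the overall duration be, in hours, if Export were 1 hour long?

Critical path before the change: Transform→Aggregate→Report = 8+9+7 = 24 giving 24 hours.
The longest path through Export is only 22 hours, so Export has float 2.
The critical path is still Transform→Aggregate→Report; finish is now 24 hours.

24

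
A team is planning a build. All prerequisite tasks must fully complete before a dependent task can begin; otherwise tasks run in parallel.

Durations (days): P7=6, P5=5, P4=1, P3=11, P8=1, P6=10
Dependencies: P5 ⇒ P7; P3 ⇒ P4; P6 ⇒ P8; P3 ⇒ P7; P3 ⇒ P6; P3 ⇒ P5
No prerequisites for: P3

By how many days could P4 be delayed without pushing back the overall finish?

The longest chain is P3→P5→P7 = 11+5+6 = 22; overall finish 22 days.
P4 finishes as early as 12 and must finish by 22.
Slack of P4 = 21 − 11 = 10 days.

10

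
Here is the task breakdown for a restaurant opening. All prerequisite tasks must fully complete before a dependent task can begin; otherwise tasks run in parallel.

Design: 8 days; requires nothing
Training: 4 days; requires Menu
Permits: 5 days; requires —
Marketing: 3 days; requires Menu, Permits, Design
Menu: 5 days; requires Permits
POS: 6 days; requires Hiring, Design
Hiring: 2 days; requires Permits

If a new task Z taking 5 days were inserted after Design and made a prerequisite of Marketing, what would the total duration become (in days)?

16

Originally the job takes 14 days.
With Z inserted, Marketing now waits for max(Menu, Permits, Design, Z).
New critical path: Design→Z→Marketing = 8+5+3 = 16 ⇒ 16 days.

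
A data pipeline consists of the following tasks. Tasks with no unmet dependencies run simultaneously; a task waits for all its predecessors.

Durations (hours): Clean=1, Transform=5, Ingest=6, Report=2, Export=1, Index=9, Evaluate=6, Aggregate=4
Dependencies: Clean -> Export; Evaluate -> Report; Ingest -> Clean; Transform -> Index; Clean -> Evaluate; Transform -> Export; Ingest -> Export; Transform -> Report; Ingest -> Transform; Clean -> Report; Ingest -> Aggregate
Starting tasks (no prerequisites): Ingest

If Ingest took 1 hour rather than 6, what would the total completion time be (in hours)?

15

The binding path is Ingest→Transform→Index = 6+5+9 = 20; finish at 20 hours.
Ingest lies on that path, so at 1 hour the path becomes 15 hours.
No other chain overtakes it, so the finish is 15 hours.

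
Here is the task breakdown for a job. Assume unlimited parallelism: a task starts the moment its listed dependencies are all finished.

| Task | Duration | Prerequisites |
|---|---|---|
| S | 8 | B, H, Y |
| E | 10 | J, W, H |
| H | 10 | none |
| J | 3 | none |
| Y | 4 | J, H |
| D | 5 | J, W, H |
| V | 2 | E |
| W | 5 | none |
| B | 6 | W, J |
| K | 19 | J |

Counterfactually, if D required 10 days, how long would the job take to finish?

Critical path before the change: H→E→V = 10+10+2 = 22 giving 22 days.
D is off the critical path — its longest chain is 15 days, giving 7 of slack.
That remains the longest chain; total 22 days.

22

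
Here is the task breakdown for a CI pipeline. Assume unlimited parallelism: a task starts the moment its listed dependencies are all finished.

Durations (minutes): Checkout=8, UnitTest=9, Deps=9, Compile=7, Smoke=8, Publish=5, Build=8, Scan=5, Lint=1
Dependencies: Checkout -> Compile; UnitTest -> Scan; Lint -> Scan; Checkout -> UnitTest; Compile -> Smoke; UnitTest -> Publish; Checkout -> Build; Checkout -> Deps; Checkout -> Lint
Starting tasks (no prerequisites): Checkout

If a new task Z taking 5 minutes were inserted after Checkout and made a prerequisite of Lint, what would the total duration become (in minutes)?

23

Originally the CI pipeline takes 23 minutes.
With Z inserted, Lint now waits for max(Checkout, Z).
New critical path: Checkout→Compile→Smoke = 8+7+8 = 23 ⇒ 23 minutes.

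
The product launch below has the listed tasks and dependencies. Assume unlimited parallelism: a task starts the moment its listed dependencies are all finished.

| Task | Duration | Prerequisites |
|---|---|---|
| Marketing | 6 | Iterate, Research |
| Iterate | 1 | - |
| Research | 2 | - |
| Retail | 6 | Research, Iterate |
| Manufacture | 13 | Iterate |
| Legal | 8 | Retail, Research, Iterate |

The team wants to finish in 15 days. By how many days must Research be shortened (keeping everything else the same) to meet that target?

Current finish: 16 days; target: 15.
Research is on every critical path, so each day cut from Research cuts the finish by one (this holds down to a finish of 15).
Need 16 − 15 = 1 day off Research → Research becomes 1 day, finish becomes 15.

1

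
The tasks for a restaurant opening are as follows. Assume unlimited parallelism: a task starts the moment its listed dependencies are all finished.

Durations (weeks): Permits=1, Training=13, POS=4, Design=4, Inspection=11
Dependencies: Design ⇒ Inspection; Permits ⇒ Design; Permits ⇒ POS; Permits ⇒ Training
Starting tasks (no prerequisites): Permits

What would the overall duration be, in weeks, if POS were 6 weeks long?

16

Baseline: Permits→Design→Inspection = 1+4+11 = 16 → 16 weeks.
The longest path through POS is only 5 weeks, so POS has float 11.
That remains the longest chain; total 16 weeks.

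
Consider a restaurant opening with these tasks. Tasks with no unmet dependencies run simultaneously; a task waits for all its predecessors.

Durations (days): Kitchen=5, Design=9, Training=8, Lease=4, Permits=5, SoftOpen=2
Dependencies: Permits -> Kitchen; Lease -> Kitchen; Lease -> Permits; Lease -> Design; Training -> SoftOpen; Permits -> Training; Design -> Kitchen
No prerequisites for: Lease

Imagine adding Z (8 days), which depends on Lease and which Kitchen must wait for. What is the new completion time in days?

19

Originally the project takes 19 days.
With Z inserted, Kitchen now waits for max(Lease, Permits, Design, Z).
New critical path: Lease→Permits→Training→SoftOpen = 4+5+8+2 = 19 ⇒ 19 days.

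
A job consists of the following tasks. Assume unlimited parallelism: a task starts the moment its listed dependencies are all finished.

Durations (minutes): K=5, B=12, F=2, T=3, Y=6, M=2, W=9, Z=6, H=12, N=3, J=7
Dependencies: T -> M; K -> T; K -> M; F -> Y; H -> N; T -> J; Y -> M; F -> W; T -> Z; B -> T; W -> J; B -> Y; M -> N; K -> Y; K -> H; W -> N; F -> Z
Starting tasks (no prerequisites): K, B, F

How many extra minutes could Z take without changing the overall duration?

B→Y→M→N = 12+6+2+3 = 23 sets the makespan at 23 minutes.
Z finishes as early as 21 and must finish by 23.
So Z can slip 23 − 21 = 2 minutes.

2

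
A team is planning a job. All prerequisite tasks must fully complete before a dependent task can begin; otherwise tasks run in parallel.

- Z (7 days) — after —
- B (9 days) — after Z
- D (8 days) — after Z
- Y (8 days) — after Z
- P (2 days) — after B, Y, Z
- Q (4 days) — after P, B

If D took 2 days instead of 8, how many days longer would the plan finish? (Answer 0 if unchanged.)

0

As given, the longest chain is Z→B→P→Q = 7+9+2+4 = 22, so the finish is 22 days.
The longest path through D is only 15 days, so D has float 7.
That remains the longest chain; total 22 days.
Change in finish: 22 − 22 = +0 days.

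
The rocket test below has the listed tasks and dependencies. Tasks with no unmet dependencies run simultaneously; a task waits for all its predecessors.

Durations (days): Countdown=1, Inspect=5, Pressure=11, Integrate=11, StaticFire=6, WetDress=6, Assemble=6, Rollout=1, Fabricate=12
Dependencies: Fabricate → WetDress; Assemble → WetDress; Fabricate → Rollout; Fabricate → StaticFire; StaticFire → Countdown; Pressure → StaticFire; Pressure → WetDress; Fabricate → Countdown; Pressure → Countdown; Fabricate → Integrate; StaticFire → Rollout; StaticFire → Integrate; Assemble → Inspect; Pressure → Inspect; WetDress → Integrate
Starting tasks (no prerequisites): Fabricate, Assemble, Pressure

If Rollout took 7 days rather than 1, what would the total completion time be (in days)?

29

Baseline: Fabricate→WetDress→Integrate = 12+6+11 = 29 → 29 days.
Rollout is off the critical path — its longest chain is 19 days, giving 10 of slack.
The critical path is still Fabricate→WetDress→Integrate; finish is now 29 days.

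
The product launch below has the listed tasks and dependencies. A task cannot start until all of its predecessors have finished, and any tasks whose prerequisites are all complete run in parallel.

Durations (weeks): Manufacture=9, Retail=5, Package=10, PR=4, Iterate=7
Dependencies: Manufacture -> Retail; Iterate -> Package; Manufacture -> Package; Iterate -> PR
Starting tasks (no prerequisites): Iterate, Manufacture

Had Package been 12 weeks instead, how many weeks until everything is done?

21

As given, the longest chain is Manufacture→Package = 9+10 = 19, so the finish is 19 weeks.
Since Package is critical, the +2 change carries straight to that chain (now 21 weeks).
No other chain overtakes it, so the finish is 21 weeks.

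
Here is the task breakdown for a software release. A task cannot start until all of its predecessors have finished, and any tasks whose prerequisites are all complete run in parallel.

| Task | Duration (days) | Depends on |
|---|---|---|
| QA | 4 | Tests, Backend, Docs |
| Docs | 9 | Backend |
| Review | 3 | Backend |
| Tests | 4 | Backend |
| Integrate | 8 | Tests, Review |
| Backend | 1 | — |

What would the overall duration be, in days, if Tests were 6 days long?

As given, the longest chain is Backend→Docs→QA = 1+9+4 = 14, so the finish is 14 days.
Tests has 1 day of float (longest path through it is 13).
Now Backend→Tests→Integrate = 1+6+8 = 15 is longest, so the finish becomes 15 days.

15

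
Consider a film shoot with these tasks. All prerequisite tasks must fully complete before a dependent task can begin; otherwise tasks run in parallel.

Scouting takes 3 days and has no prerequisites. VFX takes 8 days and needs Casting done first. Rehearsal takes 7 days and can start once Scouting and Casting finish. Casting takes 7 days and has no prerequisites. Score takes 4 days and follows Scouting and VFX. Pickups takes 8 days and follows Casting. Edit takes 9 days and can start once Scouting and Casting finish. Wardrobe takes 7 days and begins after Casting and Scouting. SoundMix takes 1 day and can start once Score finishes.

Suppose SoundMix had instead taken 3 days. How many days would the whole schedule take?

As given, the longest chain is Casting→VFX→Score→SoundMix = 7+8+4+1 = 20, so the finish is 20 days.
Since SoundMix is critical, the +2 change carries straight to that chain (now 22 days).
The critical path is still Casting→VFX→Score→SoundMix; finish is now 22 days.

22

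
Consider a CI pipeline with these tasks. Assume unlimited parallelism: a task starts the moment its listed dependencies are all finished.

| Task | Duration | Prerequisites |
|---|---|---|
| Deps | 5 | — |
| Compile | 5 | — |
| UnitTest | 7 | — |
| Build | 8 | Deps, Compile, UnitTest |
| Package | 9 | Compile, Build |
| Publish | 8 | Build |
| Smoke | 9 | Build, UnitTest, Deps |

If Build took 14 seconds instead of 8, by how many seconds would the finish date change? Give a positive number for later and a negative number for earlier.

As given, the longest chain is UnitTest→Build→Package = 7+8+9 = 24, so the finish is 24 seconds.
Build lies on that path, so at 14 seconds the path becomes 30 seconds.
The critical path is still UnitTest→Build→Package; finish is now 30 seconds.
Change in finish: 30 − 24 = +6 seconds.

6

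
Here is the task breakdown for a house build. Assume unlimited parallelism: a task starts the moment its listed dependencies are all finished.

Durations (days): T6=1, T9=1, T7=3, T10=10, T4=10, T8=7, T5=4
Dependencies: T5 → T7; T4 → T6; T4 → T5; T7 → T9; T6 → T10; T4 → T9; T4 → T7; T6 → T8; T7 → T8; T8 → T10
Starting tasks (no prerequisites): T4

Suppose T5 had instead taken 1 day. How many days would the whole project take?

The binding path is T4→T5→T7→T8→T10 = 10+4+3+7+10 = 34; finish at 34 days.
Since T5 is critical, the -3 change carries straight to that chain (now 31 days).
No other chain overtakes it, so the finish is 31 days.

31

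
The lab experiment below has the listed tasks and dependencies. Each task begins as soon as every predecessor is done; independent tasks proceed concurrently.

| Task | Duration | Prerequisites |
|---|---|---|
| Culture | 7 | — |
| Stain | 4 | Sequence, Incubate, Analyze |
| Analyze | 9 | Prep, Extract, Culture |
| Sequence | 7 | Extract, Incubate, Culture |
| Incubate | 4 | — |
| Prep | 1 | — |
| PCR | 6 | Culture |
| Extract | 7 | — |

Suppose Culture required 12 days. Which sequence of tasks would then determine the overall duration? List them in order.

Culture, Analyze, Stain

Actual critical path: Culture→Analyze→Stain = 7+9+4 = 20 ⇒ 20 days.
Since Culture is critical, the +5 change carries straight to that chain (now 25 days).
No other chain overtakes it, so the finish is 25 days.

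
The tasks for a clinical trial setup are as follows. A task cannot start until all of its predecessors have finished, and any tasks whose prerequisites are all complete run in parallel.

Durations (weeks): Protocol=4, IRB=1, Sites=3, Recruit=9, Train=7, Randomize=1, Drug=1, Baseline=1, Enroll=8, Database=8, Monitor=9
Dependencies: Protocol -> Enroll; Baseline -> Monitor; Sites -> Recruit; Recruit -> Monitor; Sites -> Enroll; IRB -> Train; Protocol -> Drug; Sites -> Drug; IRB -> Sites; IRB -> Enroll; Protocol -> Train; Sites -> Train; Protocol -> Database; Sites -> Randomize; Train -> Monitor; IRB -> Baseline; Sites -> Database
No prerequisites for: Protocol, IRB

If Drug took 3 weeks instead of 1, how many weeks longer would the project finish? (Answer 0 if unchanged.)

Actual critical path: IRB→Sites→Recruit→Monitor = 1+3+9+9 = 22 ⇒ 22 weeks.
Drug is off the critical path — its longest chain is 5 weeks, giving 17 of slack.
The critical path is still IRB→Sites→Recruit→Monitor; finish is now 22 weeks.
Change in finish: 22 − 22 = +0 weeks.

0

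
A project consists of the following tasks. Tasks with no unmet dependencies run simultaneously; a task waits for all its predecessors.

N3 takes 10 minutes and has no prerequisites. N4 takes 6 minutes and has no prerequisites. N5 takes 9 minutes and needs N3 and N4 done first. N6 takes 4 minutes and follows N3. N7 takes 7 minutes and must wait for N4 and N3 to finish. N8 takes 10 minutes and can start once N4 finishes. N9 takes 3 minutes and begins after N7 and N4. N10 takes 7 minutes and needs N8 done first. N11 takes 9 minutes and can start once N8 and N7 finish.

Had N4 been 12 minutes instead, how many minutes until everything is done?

31

Actual critical path: N3→N7→N11 = 10+7+9 = 26 ⇒ 26 minutes.
The longest path through N4 is only 25 minutes, so N4 has float 1.
Now N4→N8→N11 = 12+10+9 = 31 is longest, so the finish becomes 31 minutes.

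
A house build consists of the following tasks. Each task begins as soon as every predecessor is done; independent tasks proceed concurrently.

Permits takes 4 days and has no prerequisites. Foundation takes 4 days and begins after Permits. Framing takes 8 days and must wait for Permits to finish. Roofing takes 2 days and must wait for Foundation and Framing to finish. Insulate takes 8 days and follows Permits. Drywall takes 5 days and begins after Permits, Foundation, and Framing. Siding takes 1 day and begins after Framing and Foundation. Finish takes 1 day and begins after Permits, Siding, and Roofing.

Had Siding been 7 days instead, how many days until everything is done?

20

Critical path before the change: Permits→Framing→Drywall = 4+8+5 = 17 giving 17 days.
The longest path through Siding is only 14 days, so Siding has float 3.
The binding chain switches to Permits→Framing→Siding→Finish = 4+8+7+1 = 20; finish 20 days.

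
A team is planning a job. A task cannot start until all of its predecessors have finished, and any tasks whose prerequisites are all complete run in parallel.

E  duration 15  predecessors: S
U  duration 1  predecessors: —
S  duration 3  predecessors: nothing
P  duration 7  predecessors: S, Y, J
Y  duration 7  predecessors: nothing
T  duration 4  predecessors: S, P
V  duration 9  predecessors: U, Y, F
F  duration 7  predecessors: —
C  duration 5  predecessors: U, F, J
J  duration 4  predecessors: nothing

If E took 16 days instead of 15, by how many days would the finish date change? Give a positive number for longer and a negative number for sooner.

Critical path before the change: S→E = 3+15 = 18 giving 18 days.
E is on the critical path; changing it to 16 makes that path 19 days.
No other chain overtakes it, so the finish is 19 days.
Change in finish: 19 − 18 = +1 days.

1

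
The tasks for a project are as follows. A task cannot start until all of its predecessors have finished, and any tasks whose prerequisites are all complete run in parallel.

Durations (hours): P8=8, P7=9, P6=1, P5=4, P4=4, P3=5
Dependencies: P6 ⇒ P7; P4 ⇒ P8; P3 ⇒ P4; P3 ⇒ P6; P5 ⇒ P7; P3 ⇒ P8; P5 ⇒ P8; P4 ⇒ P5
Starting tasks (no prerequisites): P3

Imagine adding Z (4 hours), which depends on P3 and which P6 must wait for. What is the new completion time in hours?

22

Originally the schedule takes 22 hours.
With Z inserted, P6 now waits for max(P3, Z).
New critical path: P3→P4→P5→P7 = 5+4+4+9 = 22 ⇒ 22 hours.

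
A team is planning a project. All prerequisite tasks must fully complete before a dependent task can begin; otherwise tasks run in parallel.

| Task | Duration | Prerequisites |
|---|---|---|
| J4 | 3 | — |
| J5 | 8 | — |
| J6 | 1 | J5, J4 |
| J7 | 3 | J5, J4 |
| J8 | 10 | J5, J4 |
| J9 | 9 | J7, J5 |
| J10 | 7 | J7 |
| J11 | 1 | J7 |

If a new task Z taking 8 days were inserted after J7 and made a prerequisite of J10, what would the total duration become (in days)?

26

Originally the project takes 20 days.
With Z inserted, J10 now waits for max(J7, Z).
New critical path: J5→J7→Z→J10 = 8+3+8+7 = 26 ⇒ 26 days.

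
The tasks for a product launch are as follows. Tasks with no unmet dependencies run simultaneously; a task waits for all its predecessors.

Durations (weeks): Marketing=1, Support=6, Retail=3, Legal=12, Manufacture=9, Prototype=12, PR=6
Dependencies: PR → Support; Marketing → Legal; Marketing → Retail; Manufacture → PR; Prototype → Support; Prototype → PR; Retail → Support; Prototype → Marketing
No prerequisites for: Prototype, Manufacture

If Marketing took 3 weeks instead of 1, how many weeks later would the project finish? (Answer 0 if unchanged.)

The binding path is Prototype→Marketing→Legal = 12+1+12 = 25; finish at 25 weeks.
Marketing lies on that path, so at 3 weeks the path becomes 27 weeks.
No other chain overtakes it, so the finish is 27 weeks.
Change in finish: 27 − 25 = +2 weeks.

2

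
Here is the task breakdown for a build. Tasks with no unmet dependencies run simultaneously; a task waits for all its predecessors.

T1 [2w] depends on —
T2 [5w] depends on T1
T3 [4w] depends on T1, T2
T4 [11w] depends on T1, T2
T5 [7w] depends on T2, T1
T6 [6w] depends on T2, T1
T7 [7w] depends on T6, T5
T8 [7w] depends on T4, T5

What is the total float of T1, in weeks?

Critical path: T1→T2→T4→T8 = 2+5+11+7 = 25, so the finish is 25 weeks.
The longest chain containing T1 totals 25 weeks.
Slack of T1 = 0 − 0 = 0 weeks.

0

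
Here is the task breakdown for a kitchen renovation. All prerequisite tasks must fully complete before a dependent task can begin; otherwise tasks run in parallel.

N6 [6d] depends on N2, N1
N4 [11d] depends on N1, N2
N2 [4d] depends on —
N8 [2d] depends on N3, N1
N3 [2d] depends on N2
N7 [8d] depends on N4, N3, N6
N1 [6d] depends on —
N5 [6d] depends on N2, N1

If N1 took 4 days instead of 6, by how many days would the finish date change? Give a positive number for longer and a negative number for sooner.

The binding path is N1→N4→N7 = 6+11+8 = 25; finish at 25 days.
N1 is on the critical path; changing it to 4 makes that path 23 days.
The critical path is still N1→N4→N7; finish is now 23 days.
Change in finish: 23 − 25 = -2 days.

-2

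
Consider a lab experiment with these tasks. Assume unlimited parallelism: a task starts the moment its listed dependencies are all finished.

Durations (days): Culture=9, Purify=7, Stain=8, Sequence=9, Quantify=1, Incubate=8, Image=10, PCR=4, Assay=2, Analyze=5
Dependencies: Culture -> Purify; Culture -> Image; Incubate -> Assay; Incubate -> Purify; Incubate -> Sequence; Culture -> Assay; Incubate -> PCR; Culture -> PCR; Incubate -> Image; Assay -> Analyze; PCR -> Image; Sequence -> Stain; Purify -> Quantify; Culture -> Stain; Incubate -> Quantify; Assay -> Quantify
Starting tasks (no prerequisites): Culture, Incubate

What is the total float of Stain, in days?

The longest chain is Incubate→Sequence→Stain = 8+9+8 = 25; overall finish 25 days.
Longest path through Stain: 25 days (earliest finish 25, latest finish 25).
So Stain can slip 25 − 25 = 0 days.

0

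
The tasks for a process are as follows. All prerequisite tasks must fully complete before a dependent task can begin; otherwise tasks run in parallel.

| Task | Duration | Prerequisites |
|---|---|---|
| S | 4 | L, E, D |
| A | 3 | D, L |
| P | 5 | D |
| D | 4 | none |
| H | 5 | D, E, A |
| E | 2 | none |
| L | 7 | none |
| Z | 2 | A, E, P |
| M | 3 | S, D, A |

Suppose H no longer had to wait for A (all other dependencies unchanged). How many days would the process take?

14

With the dependency in place, L→A→H = 7+3+5 = 15 sets the finish at 15 days.
Without A→H, H's earliest start moves from 10 to 4.
After: L→S→M = 7+4+3 = 14 → 14 days.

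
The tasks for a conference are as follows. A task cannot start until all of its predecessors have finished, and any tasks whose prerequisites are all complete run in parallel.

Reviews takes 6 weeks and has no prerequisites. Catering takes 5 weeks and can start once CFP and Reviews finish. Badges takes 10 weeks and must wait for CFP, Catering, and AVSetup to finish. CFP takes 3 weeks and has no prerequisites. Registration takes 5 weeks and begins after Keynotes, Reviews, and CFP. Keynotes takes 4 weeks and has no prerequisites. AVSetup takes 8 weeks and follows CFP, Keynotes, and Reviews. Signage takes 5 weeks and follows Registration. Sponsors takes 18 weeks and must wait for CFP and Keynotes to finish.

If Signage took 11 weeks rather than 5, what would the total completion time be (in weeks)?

The binding path is Reviews→AVSetup→Badges = 6+8+10 = 24; finish at 24 weeks.
Signage has 8 weeks of float (longest path through it is 16).
No other chain overtakes it, so the finish is 24 weeks.

24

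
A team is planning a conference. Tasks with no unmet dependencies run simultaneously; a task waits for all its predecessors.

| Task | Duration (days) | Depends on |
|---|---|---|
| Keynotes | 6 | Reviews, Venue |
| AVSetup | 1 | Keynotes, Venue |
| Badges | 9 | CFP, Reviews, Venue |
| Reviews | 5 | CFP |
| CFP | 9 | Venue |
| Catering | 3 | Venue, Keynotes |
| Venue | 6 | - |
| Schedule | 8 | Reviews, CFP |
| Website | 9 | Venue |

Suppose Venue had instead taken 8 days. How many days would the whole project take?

31

As given, the longest chain is Venue→CFP→Reviews→Keynotes→Catering = 6+9+5+6+3 = 29, so the finish is 29 days.
Venue is on the critical path; changing it to 8 makes that path 31 days.
The critical path is still Venue→CFP→Reviews→Keynotes→Catering; finish is now 31 days.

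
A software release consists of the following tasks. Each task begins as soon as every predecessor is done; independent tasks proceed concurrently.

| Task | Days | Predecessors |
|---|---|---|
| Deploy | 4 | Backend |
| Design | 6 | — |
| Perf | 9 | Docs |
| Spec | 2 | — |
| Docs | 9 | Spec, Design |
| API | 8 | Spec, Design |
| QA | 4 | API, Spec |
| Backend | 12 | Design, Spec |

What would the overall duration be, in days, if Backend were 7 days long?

24

Actual critical path: Design→Docs→Perf = 6+9+9 = 24 ⇒ 24 days.
Backend has 2 days of float (longest path through it is 22).
That remains the longest chain; total 24 days.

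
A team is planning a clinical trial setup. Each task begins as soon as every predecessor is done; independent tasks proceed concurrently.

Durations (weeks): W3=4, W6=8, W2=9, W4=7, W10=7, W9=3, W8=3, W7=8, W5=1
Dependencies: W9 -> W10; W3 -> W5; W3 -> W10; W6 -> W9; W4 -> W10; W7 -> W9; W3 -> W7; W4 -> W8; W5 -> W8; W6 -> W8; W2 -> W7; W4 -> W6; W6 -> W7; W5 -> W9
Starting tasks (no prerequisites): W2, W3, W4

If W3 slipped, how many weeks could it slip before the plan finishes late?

11

W4→W6→W7→W9→W10 = 7+8+8+3+7 = 33 sets the makespan at 33 weeks.
The longest chain containing W3 totals 22 weeks.
Float = 33 − 22 = 11.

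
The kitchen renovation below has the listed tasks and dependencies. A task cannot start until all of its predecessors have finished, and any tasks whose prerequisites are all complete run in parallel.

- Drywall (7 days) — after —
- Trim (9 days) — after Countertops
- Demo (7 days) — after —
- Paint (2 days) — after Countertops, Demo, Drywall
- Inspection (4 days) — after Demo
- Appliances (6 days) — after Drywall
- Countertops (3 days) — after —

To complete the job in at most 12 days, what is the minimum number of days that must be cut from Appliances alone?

Current finish: 13 days; target: 12.
Appliances is on every critical path, so each day cut from Appliances cuts the finish by one (this holds down to a finish of 12).
Need 13 − 12 = 1 day off Appliances → Appliances becomes 5 days, finish becomes 12.

1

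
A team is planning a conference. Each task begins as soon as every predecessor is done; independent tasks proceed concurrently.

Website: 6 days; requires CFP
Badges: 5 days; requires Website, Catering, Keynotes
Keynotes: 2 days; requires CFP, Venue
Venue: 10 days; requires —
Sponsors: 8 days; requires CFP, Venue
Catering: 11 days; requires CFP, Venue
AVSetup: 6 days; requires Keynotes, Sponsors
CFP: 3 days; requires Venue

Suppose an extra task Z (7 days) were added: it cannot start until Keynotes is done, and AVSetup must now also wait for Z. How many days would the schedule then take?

Originally the schedule takes 29 days.
With Z inserted, AVSetup now waits for max(Keynotes, Sponsors, Z).
New critical path: Venue→CFP→Catering→Badges = 10+3+11+5 = 29 ⇒ 29 days.

29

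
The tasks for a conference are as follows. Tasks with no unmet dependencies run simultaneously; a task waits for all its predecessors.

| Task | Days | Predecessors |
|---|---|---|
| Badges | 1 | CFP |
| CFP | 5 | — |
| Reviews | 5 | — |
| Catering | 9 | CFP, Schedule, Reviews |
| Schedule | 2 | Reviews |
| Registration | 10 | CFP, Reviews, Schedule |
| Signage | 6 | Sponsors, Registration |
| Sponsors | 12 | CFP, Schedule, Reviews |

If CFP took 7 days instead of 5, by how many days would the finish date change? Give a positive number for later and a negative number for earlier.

0

The binding path is Reviews→Schedule→Sponsors→Signage = 5+2+12+6 = 25; finish at 25 days.
CFP has 2 days of float (longest path through it is 23).
The binding chain switches to CFP→Sponsors→Signage = 7+12+6 = 25; finish 25 days.
Change in finish: 25 − 25 = +0 days.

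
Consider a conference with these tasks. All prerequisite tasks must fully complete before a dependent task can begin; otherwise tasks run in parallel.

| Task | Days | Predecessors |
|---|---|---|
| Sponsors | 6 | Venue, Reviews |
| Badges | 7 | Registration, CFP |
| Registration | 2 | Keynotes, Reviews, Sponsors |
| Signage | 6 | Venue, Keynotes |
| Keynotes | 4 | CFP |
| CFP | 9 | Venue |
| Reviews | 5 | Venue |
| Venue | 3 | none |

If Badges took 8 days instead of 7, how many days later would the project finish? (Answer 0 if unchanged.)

As given, the longest chain is Venue→CFP→Keynotes→Registration→Badges = 3+9+4+2+7 = 25, so the finish is 25 days.
Badges is on the critical path; changing it to 8 makes that path 26 days.
No other chain overtakes it, so the finish is 26 days.
Change in finish: 26 − 25 = +1 days.

1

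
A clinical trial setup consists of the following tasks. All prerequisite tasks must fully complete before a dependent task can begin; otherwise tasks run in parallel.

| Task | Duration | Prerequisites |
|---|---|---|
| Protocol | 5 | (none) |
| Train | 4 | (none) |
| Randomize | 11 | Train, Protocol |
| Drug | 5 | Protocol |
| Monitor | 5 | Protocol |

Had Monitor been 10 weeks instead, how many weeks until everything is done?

16

Baseline: Protocol→Randomize = 5+11 = 16 → 16 weeks.
The longest path through Monitor is only 10 weeks, so Monitor has float 6.
That remains the longest chain; total 16 weeks.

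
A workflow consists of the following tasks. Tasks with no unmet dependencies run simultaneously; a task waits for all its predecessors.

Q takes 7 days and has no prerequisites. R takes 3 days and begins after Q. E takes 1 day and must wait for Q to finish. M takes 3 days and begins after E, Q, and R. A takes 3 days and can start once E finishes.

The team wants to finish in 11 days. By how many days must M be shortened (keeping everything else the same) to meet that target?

2

Current finish: 13 days; target: 11.
M is on every critical path, so each day cut from M cuts the finish by one (this holds down to a finish of 11).
Need 13 − 11 = 2 days off M → M becomes 1 day, finish becomes 11.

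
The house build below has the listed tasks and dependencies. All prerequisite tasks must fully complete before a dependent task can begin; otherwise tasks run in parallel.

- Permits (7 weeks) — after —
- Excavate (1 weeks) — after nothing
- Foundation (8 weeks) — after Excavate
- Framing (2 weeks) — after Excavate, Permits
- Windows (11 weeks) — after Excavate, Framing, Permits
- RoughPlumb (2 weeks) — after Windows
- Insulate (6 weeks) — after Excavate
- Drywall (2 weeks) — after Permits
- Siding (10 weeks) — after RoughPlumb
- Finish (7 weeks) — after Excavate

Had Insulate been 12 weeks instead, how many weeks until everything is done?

The binding path is Permits→Framing→Windows→RoughPlumb→Siding = 7+2+11+2+10 = 32; finish at 32 weeks.
The longest path through Insulate is only 7 weeks, so Insulate has float 25.
That remains the longest chain; total 32 weeks.

32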